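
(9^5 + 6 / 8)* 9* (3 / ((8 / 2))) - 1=6377357 / 16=398584.81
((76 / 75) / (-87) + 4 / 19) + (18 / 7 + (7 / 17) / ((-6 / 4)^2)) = 4841146 / 1639225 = 2.95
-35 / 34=-1.03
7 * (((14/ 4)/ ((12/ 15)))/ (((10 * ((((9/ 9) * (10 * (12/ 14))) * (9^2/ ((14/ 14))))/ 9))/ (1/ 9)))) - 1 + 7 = 466903/ 77760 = 6.00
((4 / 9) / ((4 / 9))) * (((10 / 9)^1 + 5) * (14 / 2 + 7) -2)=752 / 9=83.56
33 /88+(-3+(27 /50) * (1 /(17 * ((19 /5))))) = -33807 /12920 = -2.62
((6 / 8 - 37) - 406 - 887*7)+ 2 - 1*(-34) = -26461 / 4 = -6615.25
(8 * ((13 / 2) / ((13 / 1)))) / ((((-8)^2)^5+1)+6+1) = 1 / 268435458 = 0.00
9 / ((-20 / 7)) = -63 / 20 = -3.15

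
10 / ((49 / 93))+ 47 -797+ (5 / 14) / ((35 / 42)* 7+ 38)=-9420555 / 12887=-731.01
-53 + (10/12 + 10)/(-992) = -315521/5952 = -53.01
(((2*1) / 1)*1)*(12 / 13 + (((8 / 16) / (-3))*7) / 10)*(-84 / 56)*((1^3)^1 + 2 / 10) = -1887 / 650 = -2.90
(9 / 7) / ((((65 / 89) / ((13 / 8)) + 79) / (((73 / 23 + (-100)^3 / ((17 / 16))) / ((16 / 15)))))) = -1473835029795 / 103217744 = -14278.89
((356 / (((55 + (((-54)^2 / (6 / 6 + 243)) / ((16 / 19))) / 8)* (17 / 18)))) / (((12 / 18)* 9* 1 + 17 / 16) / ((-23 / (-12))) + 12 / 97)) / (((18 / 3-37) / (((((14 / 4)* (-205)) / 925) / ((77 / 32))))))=97634757967872 / 5385865697671855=0.02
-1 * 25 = -25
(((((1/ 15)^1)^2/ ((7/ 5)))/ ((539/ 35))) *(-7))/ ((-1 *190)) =1/ 131670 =0.00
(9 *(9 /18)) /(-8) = -9 /16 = -0.56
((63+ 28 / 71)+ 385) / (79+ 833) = 2653 / 5396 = 0.49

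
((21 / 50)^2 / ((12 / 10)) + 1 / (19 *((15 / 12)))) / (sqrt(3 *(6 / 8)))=3593 / 28500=0.13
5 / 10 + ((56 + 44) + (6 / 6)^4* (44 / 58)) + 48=8657 / 58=149.26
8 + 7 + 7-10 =12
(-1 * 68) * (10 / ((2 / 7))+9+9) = -3604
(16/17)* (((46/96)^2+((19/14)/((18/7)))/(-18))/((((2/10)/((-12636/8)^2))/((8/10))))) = 511653753/272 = 1881079.97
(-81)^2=6561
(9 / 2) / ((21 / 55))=165 / 14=11.79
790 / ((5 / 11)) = 1738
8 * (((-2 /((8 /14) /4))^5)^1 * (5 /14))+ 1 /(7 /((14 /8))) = -6146559 /4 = -1536639.75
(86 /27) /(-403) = -86 /10881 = -0.01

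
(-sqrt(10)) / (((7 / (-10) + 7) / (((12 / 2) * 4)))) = -80 * sqrt(10) / 21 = -12.05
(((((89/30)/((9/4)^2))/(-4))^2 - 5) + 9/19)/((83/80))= -2021653664/465601365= -4.34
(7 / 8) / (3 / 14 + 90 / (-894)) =7301 / 948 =7.70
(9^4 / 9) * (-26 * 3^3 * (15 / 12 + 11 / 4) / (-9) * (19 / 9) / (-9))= -53352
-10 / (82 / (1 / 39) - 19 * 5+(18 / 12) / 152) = -608 / 188663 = -0.00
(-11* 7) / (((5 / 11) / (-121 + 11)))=18634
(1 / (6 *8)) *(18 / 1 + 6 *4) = 7 / 8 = 0.88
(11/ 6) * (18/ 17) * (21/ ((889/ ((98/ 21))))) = 462/ 2159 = 0.21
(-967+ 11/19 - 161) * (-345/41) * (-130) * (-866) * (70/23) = 2532154989000/779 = 3250519883.18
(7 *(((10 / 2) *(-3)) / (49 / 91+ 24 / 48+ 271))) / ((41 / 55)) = -13650 / 26363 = -0.52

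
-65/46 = -1.41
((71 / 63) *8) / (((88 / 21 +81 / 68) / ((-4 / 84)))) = -38624 / 484155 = -0.08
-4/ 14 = -2/ 7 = -0.29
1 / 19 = 0.05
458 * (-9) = -4122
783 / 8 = 97.88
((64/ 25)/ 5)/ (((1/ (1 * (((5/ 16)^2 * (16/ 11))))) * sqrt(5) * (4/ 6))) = 6 * sqrt(5)/ 275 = 0.05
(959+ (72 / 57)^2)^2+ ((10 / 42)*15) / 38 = 1683540780225 / 1824494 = 922743.94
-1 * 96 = -96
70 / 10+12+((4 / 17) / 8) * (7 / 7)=647 / 34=19.03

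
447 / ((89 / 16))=7152 / 89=80.36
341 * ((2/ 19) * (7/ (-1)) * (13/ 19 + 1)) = -152768/ 361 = -423.18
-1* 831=-831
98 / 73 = 1.34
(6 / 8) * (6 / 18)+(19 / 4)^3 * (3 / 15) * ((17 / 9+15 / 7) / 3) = 878653 / 30240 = 29.06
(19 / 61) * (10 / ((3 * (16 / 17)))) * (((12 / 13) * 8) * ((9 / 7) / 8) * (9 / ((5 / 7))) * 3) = 78489 / 1586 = 49.49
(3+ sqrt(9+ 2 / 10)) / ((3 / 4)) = 4+ 4* sqrt(230) / 15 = 8.04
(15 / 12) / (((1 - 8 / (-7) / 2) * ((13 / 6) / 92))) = 4830 / 143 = 33.78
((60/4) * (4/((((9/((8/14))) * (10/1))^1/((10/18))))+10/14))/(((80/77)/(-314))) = -3302.09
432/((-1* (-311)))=432/311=1.39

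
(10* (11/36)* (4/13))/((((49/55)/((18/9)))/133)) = 229900/819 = 280.71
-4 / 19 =-0.21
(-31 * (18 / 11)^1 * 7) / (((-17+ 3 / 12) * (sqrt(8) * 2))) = 1953 * sqrt(2) / 737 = 3.75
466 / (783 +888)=0.28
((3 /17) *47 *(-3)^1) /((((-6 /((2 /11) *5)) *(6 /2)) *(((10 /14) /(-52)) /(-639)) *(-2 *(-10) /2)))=5466006 /935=5846.00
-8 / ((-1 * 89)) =8 / 89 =0.09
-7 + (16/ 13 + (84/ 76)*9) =4.18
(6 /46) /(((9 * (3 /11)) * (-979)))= -1 /18423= -0.00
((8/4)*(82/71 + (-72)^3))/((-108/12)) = 53001052/639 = 82943.74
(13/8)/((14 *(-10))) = -13/1120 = -0.01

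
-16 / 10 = -8 / 5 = -1.60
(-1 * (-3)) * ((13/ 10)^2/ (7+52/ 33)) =16731/ 28300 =0.59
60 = 60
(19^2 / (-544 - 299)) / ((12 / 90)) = -1805 / 562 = -3.21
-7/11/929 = -7/10219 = -0.00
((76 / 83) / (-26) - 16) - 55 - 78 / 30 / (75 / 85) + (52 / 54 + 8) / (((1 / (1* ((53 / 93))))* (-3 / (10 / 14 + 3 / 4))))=-217559053211 / 2844837450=-76.48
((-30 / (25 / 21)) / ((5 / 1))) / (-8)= 63 / 100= 0.63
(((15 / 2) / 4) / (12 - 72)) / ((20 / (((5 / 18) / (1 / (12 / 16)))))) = -1 / 3072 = -0.00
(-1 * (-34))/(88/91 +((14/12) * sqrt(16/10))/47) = 13532599080/384490391 - 138946899 * sqrt(10)/384490391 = 34.05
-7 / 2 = -3.50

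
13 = 13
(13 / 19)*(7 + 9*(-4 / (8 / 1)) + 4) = 4.45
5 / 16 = 0.31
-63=-63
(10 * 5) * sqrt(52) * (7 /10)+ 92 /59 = 92 /59+ 70 * sqrt(13) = 253.95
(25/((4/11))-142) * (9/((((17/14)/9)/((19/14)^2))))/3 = -2855871/952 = -2999.86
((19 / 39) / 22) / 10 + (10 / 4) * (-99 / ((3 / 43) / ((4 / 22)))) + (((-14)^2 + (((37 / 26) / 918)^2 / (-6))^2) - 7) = -293016475739577242511161 / 642583111204322196480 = -456.00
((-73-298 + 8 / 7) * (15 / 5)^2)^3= -12650965739901 / 343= -36883282040.53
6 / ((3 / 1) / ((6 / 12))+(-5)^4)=6 / 631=0.01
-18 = -18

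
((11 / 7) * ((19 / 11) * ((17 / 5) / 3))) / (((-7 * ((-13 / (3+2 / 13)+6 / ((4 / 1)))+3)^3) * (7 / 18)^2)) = -19233921312 / 357640955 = -53.78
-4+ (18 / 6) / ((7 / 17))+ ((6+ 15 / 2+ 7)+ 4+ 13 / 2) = 240 / 7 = 34.29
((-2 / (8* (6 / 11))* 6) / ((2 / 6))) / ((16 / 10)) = -165 / 32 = -5.16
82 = 82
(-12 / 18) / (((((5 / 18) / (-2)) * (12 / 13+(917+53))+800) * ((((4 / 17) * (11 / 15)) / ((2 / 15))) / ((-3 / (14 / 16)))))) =31824 / 11984665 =0.00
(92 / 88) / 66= 0.02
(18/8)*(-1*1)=-9/4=-2.25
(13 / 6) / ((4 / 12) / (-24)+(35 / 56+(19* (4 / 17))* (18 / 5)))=3315 / 25559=0.13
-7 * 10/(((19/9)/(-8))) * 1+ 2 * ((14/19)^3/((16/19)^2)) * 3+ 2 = 82277/304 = 270.65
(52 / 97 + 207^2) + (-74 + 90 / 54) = 12448166 / 291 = 42777.20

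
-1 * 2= -2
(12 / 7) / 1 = 12 / 7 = 1.71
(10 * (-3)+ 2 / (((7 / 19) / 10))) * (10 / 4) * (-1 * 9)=-3825 / 7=-546.43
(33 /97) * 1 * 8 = 264 /97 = 2.72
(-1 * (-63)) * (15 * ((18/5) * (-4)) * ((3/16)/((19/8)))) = -1074.32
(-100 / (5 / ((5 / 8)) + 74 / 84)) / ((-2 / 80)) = 168000 / 373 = 450.40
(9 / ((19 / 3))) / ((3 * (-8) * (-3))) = 3 / 152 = 0.02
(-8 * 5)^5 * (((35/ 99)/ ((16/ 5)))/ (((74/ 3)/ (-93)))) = 17360000000/ 407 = 42653562.65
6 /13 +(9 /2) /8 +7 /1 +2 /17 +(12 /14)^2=1537957 /173264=8.88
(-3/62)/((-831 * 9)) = 1/154566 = 0.00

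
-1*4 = -4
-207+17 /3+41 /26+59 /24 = -20519 /104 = -197.30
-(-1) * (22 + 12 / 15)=114 / 5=22.80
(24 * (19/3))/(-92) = -38/23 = -1.65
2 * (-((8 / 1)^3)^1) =-1024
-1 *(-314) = 314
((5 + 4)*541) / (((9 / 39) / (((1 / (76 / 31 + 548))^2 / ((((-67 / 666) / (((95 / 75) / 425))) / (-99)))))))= 0.20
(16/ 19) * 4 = 64/ 19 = 3.37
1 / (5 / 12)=12 / 5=2.40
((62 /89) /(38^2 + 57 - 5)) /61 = 31 /4060892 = 0.00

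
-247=-247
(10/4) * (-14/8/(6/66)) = -48.12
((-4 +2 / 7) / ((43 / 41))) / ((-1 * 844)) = 533 / 127022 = 0.00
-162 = -162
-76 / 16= -19 / 4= -4.75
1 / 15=0.07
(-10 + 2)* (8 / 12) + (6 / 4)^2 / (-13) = -859 / 156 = -5.51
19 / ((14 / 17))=323 / 14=23.07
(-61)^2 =3721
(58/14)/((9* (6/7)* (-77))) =-29/4158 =-0.01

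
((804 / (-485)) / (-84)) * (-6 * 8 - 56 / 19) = -64856 / 64505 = -1.01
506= 506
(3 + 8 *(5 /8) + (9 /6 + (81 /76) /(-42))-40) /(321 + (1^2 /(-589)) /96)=-12082188 /127054361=-0.10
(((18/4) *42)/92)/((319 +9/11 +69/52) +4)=3861/611087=0.01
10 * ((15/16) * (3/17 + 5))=825/17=48.53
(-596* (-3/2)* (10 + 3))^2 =135070884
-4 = -4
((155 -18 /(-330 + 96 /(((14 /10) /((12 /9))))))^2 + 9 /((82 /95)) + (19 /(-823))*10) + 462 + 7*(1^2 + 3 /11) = 12696032311228199 /517582189850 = 24529.50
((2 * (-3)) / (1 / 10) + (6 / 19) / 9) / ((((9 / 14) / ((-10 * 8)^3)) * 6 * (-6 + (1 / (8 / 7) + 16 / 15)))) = -490004480000 / 249831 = -1961343.79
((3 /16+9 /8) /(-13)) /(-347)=21 /72176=0.00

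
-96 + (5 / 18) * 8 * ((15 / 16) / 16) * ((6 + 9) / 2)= -12163 / 128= -95.02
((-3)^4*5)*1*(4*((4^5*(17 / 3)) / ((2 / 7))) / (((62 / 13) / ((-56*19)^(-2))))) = 477360 / 78337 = 6.09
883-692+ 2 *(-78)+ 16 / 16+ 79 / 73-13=1758 / 73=24.08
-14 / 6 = -7 / 3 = -2.33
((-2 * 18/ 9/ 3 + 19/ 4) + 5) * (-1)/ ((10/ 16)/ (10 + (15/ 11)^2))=-57974/ 363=-159.71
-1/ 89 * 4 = -4/ 89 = -0.04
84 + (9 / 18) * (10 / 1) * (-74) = -286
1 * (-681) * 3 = -2043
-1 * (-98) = 98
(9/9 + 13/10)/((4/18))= 10.35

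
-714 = -714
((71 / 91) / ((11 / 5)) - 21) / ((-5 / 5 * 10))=10333 / 5005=2.06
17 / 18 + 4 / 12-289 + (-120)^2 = 254021 / 18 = 14112.28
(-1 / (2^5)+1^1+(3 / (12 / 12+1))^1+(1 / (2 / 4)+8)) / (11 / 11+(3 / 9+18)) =0.64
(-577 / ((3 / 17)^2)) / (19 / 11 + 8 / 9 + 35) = -1834283 / 3724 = -492.56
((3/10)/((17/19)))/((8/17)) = 57/80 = 0.71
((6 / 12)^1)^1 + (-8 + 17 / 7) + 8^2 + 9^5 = 827511 / 14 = 59107.93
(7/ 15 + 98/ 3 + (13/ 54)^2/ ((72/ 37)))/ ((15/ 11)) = 382946443/ 15746400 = 24.32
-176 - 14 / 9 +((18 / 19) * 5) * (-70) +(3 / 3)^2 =-86891 / 171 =-508.13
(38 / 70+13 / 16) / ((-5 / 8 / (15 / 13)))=-2277 / 910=-2.50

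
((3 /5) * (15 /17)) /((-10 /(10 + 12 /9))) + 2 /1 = 1.40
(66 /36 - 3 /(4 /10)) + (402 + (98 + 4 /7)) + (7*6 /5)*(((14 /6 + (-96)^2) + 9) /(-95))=-3201833 /9975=-320.99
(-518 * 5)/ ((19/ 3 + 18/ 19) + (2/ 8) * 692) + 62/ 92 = -115579/ 8441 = -13.69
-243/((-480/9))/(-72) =-81/1280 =-0.06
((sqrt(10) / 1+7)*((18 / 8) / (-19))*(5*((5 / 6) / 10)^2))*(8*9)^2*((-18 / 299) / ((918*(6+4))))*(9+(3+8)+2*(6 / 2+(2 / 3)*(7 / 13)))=4689*sqrt(10) / 1255501+32823 / 1255501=0.04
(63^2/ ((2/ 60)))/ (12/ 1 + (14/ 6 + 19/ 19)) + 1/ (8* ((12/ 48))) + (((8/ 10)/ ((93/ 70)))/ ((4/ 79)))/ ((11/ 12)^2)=1342423031/ 172546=7780.09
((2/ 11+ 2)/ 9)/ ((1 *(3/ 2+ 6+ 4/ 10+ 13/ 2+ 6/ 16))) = 320/ 19503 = 0.02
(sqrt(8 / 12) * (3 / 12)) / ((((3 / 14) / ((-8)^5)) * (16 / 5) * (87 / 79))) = -2831360 * sqrt(6) / 783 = -8857.46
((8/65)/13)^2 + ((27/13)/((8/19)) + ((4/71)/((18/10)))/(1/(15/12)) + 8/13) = 20394144443/3650095800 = 5.59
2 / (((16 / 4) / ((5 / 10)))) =1 / 4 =0.25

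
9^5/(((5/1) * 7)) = 59049/35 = 1687.11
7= 7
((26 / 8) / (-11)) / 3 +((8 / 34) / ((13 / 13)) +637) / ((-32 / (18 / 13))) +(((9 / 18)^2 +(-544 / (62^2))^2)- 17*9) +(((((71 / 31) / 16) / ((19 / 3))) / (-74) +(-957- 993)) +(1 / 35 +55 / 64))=-22585865069614003519 / 10606115011652160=-2129.51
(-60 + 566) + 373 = 879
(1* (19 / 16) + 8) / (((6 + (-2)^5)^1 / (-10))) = 3.53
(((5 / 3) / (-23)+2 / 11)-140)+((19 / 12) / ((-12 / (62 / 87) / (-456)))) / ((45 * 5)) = -2075583452 / 14857425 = -139.70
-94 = -94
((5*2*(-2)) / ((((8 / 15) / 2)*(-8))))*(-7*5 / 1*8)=-2625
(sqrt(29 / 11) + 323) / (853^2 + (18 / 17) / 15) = 85 * sqrt(319) / 680314481 + 27455 / 61846771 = 0.00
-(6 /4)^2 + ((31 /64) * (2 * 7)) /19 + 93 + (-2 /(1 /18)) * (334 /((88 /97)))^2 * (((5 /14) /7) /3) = -298816240043 /3604832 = -82893.25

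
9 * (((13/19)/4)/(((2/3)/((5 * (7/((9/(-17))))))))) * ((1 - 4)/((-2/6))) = -208845/152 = -1373.98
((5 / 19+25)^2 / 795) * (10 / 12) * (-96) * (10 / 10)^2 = -1228800 / 19133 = -64.22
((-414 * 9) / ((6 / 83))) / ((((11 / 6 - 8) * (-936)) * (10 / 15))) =-51543 / 3848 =-13.39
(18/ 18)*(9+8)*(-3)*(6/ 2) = -153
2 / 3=0.67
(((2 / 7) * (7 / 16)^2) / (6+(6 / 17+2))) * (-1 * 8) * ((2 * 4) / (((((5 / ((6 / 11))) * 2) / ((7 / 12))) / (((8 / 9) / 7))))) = -119 / 70290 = -0.00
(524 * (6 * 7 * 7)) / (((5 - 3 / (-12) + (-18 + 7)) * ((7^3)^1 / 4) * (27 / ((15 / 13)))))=-83840 / 6279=-13.35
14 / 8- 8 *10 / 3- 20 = -539 / 12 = -44.92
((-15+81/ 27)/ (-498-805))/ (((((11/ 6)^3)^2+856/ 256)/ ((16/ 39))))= 2985984/ 32651057413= 0.00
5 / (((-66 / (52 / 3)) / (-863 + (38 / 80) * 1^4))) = 1132.61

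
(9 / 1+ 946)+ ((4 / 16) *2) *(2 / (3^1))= 2866 / 3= 955.33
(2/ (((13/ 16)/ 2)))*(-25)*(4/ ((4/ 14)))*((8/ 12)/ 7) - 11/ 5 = -32429/ 195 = -166.30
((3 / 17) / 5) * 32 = 96 / 85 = 1.13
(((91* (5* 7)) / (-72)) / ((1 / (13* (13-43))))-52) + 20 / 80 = 51601 / 3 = 17200.33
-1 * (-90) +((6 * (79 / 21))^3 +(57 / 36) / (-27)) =1287952451 / 111132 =11589.39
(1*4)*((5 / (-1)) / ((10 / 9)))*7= -126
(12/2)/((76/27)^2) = 2187/2888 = 0.76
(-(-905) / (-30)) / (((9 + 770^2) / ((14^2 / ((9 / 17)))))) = -17738 / 941679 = -0.02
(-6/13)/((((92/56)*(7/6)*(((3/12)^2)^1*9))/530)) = -67840/299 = -226.89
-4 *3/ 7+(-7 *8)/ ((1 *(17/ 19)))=-7652/ 119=-64.30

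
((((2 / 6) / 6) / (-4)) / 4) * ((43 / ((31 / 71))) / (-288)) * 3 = 3053 / 857088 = 0.00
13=13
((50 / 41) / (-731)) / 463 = -50 / 13876573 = -0.00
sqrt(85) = 9.22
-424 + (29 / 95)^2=-3825759 / 9025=-423.91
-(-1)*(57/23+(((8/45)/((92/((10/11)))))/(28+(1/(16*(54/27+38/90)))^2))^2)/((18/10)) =465978333635327781503075/338447420734446539818929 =1.38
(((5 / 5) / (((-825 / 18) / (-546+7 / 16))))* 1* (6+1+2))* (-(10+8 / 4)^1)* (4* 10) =-2828196 / 55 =-51421.75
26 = 26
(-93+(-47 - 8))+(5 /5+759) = 612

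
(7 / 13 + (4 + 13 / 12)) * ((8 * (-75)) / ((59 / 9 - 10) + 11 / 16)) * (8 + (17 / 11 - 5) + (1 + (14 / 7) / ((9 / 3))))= 431484000 / 56771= 7600.43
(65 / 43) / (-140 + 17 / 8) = -520 / 47429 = -0.01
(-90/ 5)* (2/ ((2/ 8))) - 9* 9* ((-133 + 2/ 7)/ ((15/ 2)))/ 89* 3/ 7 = -2989422/ 21805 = -137.10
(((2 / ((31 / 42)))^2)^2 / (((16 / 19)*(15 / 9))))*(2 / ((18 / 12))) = 236488896 / 4617605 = 51.21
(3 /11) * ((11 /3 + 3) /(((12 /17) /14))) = 1190 /33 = 36.06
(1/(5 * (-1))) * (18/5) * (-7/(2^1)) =63/25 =2.52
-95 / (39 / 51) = -1615 / 13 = -124.23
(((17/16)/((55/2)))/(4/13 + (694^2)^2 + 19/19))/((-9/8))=-221/1492747776860175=-0.00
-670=-670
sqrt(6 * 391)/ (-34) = -sqrt(2346)/ 34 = -1.42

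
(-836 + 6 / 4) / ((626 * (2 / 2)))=-1669 / 1252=-1.33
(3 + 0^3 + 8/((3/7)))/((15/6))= 26/3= 8.67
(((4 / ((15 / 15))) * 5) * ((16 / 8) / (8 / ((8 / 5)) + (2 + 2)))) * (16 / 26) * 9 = 320 / 13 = 24.62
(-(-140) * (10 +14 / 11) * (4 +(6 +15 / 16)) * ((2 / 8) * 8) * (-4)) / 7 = -217000 / 11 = -19727.27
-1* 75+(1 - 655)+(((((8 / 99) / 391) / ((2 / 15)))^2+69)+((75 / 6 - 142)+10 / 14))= -1838520451987 / 2330823726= -788.79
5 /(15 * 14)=1 /42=0.02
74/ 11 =6.73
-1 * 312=-312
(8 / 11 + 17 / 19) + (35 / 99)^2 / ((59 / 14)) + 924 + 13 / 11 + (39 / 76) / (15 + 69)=1140508701623 / 1230535152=926.84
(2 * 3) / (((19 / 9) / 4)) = 11.37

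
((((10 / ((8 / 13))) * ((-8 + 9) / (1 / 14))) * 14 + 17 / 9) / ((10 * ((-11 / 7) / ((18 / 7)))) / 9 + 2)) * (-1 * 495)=-127778310 / 107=-1194189.81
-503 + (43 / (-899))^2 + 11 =-397633043 / 808201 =-492.00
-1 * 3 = -3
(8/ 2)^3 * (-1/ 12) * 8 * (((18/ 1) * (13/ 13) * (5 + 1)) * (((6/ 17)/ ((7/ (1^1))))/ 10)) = -13824/ 595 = -23.23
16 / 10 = 8 / 5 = 1.60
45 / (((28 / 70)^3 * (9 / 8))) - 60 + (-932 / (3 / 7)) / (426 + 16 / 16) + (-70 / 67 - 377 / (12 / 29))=-5758109 / 16348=-352.22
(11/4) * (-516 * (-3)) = 4257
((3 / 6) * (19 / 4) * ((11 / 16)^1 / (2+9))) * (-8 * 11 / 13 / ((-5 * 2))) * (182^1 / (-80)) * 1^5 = -1463 / 6400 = -0.23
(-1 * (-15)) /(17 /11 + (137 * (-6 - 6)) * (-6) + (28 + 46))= 11 /7289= 0.00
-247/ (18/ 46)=-5681/ 9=-631.22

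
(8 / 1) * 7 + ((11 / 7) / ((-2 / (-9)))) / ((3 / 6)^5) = 1976 / 7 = 282.29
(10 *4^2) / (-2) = -80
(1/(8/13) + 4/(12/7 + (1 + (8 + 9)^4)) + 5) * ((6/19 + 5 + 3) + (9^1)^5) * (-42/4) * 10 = -1825464772606545/44434616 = -41082042.27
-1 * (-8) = 8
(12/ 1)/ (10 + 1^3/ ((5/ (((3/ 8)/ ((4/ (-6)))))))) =960/ 791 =1.21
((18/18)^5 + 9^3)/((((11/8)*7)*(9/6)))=11680/231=50.56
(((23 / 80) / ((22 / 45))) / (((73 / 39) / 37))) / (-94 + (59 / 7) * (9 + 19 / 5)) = 387205 / 462528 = 0.84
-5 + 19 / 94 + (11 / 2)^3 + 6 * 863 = 2007681 / 376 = 5339.58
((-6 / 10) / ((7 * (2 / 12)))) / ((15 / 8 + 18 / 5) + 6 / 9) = -432 / 5159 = -0.08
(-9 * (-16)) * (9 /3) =432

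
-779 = -779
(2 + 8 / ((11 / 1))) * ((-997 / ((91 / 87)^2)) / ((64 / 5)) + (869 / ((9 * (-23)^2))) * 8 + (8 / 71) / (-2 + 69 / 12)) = -190.10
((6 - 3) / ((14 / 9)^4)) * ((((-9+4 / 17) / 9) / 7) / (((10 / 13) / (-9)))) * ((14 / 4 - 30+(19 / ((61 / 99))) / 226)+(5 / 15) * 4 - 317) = -285.25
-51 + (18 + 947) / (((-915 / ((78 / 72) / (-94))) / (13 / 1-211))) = -612467 / 11468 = -53.41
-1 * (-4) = 4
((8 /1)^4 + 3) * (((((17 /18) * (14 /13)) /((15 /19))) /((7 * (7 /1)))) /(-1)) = -1323977 /12285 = -107.77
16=16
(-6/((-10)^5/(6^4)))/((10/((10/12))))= 81/12500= 0.01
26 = 26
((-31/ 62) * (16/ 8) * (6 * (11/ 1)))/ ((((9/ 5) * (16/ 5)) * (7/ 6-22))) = 11/ 20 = 0.55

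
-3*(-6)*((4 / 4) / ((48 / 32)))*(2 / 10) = 2.40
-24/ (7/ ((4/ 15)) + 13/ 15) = -1440/ 1627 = -0.89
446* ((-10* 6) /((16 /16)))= -26760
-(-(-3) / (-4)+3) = -9 / 4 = -2.25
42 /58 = 21 /29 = 0.72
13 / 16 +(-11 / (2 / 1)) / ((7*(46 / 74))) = -1163 / 2576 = -0.45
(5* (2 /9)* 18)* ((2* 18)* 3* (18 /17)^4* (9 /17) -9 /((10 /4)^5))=1273822724736 /887410625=1435.44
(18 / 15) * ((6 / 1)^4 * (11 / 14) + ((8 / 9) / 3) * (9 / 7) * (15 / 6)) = 42808 / 35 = 1223.09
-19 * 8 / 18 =-76 / 9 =-8.44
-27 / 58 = -0.47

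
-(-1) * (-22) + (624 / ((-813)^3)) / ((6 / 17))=-11822093302 / 537367797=-22.00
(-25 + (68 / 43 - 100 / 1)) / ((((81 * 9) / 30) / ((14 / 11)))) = -247660 / 38313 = -6.46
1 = 1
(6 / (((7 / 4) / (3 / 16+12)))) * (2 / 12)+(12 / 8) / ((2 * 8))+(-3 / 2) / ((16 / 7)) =717 / 112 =6.40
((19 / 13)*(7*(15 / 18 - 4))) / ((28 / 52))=-361 / 6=-60.17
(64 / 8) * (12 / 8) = 12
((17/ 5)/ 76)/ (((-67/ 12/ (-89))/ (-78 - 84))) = -735318/ 6365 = -115.53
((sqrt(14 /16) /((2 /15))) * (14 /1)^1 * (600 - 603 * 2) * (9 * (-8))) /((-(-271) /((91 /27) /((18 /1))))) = 643370 * sqrt(14) /813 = 2960.97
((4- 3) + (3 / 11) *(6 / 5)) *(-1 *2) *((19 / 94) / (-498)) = 1387 / 1287330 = 0.00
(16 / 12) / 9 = 4 / 27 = 0.15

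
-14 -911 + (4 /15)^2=-208109 /225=-924.93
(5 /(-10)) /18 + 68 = 2447 /36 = 67.97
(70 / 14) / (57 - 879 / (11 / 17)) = -55 / 14316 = -0.00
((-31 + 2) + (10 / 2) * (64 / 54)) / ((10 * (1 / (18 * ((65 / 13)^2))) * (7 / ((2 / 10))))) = -89 / 3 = -29.67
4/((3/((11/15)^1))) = 44/45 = 0.98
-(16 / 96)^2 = -1 / 36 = -0.03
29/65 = 0.45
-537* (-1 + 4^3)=-33831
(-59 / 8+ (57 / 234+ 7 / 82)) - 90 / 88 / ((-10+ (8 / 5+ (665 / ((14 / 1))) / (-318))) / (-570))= -75.23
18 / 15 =6 / 5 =1.20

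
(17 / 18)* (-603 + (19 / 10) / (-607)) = -62223893 / 109260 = -569.50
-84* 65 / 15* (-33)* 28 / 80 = 21021 / 5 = 4204.20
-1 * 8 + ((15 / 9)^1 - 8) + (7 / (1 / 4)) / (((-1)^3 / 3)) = -295 / 3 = -98.33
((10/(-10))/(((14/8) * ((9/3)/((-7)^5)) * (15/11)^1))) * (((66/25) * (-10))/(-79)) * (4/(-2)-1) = -4648336/1975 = -2353.59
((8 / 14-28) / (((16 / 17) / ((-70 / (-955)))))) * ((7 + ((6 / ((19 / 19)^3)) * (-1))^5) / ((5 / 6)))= 19914.67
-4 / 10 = -2 / 5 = -0.40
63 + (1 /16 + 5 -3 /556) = 151359 /2224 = 68.06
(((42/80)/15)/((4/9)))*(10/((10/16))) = 63/50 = 1.26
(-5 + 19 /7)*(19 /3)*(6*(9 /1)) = -5472 /7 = -781.71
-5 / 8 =-0.62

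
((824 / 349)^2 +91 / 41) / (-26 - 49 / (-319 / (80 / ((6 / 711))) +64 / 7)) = -23527786796709 / 94724684227982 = -0.25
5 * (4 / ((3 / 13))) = 260 / 3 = 86.67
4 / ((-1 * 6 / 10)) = -20 / 3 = -6.67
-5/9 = -0.56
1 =1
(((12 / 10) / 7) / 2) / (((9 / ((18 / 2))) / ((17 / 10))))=51 / 350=0.15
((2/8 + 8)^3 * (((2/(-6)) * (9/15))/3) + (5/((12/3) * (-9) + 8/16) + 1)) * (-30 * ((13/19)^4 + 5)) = 847815696261/148044656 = 5726.76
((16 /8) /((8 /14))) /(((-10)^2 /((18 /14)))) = 9 /200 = 0.04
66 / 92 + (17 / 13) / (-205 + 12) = 82015 / 115414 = 0.71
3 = 3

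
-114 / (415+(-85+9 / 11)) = -418 / 1213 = -0.34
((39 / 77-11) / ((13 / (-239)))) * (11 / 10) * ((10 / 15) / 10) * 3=96556 / 2275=42.44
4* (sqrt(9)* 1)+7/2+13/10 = 84/5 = 16.80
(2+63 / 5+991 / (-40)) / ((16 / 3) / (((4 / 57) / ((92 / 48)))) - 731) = 1221 / 70240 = 0.02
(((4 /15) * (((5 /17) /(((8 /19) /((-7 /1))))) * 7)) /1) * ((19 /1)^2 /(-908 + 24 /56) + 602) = -1186087483 /216002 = -5491.09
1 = 1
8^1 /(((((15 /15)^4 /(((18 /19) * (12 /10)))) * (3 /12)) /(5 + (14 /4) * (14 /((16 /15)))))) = 35208 /19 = 1853.05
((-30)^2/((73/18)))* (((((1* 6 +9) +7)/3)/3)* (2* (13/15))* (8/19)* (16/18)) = 1464320/4161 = 351.92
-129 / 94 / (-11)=0.12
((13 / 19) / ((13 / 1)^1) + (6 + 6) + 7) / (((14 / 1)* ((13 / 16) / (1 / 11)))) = 2896 / 19019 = 0.15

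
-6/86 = -3/43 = -0.07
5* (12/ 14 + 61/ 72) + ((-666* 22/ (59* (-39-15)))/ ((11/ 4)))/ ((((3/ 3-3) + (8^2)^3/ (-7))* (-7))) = 3690677651/ 433085016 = 8.52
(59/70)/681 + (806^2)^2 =20118023872084379/47670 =422026932496.00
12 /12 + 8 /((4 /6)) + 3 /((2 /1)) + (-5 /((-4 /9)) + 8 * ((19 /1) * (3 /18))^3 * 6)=55799 /36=1549.97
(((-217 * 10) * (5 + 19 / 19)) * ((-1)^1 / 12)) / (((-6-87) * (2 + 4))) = -35 / 18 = -1.94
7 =7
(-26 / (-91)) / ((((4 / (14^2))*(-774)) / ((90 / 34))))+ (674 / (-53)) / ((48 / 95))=-25.22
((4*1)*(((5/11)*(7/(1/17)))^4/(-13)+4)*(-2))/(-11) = -1002663514344/2093663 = -478903.97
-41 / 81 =-0.51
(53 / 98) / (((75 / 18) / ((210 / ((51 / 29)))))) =9222 / 595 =15.50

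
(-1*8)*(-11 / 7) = 88 / 7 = 12.57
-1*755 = -755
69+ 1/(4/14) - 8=129/2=64.50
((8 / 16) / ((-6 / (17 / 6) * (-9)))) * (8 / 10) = 17 / 810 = 0.02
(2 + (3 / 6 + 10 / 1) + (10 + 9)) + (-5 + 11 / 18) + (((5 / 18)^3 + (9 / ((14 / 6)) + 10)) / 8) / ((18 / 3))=53692211 / 1959552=27.40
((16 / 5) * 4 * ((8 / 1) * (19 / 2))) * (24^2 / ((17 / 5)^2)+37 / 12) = 223127488 / 4335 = 51471.16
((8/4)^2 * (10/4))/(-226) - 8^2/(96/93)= -7011/113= -62.04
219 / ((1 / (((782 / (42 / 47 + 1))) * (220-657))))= -3517468062 / 89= -39522113.06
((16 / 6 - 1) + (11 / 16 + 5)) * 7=51.48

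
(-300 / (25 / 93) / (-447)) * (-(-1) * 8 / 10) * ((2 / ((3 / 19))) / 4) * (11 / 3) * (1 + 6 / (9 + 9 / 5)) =725648 / 20115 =36.07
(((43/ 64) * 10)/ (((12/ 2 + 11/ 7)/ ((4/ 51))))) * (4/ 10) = 301/ 10812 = 0.03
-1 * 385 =-385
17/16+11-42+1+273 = 3905/16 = 244.06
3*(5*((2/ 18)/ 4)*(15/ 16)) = 25/ 64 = 0.39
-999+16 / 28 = -6989 / 7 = -998.43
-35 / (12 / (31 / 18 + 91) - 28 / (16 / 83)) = 0.24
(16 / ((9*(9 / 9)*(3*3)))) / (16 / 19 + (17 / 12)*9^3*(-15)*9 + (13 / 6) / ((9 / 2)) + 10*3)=-1216 / 858084387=-0.00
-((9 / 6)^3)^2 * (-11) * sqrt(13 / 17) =8019 * sqrt(221) / 1088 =109.57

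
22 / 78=11 / 39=0.28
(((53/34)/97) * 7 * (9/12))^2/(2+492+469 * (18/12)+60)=0.00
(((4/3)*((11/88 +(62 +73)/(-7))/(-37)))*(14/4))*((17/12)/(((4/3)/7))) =3451/192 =17.97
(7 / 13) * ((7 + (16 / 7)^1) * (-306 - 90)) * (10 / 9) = -2200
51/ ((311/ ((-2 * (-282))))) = 28764/ 311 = 92.49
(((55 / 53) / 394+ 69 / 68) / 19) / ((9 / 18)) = 722299 / 6744886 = 0.11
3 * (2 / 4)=1.50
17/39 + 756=29501/39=756.44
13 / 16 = 0.81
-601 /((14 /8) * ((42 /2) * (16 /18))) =-1803 /98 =-18.40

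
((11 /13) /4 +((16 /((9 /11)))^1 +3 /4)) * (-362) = -868981 /117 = -7427.19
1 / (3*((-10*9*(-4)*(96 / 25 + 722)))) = 5 / 3919536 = 0.00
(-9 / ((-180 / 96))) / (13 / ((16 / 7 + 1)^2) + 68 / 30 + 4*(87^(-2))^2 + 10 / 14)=2545727819796 / 2219615440627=1.15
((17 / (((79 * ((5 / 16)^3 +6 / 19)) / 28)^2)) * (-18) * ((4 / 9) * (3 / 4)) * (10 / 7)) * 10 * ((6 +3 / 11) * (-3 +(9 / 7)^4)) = 2560.00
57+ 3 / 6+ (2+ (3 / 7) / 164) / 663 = 43766929 / 761124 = 57.50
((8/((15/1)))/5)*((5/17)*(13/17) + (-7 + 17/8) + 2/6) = -29941/65025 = -0.46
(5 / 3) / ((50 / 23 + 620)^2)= 529 / 122865660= 0.00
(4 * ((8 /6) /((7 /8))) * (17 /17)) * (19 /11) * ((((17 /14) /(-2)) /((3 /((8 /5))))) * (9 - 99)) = 165376 /539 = 306.82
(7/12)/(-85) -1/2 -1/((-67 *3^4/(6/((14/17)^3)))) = -26628247/52741395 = -0.50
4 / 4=1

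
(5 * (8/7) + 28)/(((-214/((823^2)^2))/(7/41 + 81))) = -180162610402737664/30709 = -5866769038481.80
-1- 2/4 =-3/2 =-1.50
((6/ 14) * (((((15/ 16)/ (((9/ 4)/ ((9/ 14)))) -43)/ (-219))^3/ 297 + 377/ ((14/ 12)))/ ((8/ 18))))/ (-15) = -35406048889969909/ 1704387721107456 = -20.77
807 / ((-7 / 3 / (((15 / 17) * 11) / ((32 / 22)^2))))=-48335265 / 30464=-1586.64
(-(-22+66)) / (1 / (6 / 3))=-88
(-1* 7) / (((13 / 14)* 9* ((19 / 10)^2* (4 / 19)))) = -2450 / 2223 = -1.10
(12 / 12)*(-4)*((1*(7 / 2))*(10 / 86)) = -70 / 43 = -1.63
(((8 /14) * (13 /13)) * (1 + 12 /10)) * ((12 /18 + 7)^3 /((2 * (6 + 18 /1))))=133837 /11340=11.80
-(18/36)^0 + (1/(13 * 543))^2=-49829480/49829481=-1.00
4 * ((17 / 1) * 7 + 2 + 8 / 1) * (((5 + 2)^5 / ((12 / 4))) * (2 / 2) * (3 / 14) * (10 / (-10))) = -619458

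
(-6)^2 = 36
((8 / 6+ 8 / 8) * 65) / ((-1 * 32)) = -455 / 96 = -4.74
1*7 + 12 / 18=7.67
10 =10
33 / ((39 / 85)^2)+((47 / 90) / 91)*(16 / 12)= 25035847 / 159705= 156.76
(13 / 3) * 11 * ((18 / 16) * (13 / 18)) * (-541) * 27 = -9051471 / 16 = -565716.94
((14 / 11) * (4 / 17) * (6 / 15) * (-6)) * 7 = -4704 / 935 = -5.03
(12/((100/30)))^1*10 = 36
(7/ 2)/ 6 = 7/ 12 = 0.58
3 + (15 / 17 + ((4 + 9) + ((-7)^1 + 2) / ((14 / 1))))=3933 / 238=16.53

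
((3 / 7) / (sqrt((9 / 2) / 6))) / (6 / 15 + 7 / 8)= 80 * sqrt(3) / 357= 0.39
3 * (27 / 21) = 27 / 7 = 3.86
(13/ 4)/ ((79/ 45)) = 1.85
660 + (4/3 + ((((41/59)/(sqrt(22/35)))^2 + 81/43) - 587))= 760543939/9879078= 76.99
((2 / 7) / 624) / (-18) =-1 / 39312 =-0.00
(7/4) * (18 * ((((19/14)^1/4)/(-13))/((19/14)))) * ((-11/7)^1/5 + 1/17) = 171/1105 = 0.15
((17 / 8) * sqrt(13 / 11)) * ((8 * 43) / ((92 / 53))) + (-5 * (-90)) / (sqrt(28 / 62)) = 38743 * sqrt(143) / 1012 + 225 * sqrt(434) / 7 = 1127.43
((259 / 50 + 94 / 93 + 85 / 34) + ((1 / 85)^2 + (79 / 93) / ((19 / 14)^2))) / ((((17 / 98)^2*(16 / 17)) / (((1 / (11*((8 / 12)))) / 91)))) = 761452195721 / 1572467553800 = 0.48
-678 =-678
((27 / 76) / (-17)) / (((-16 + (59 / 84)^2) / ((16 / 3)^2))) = 1354752 / 35341045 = 0.04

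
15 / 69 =5 / 23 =0.22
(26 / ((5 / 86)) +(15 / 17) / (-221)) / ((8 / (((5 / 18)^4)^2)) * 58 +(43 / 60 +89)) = 7875540937500 / 230527870804899551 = 0.00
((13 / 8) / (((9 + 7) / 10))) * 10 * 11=3575 / 32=111.72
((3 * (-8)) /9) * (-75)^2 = -15000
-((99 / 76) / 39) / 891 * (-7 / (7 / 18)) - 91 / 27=-44945 / 13338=-3.37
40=40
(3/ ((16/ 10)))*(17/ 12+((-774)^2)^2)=21533523226645/ 32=672922600832.66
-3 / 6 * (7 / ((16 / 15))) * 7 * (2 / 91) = -105 / 208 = -0.50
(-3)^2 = 9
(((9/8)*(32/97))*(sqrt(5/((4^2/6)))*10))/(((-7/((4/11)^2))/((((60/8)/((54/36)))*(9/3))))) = -21600*sqrt(30)/82159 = -1.44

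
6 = 6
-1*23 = -23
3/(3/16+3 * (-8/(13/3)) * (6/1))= -208/2291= -0.09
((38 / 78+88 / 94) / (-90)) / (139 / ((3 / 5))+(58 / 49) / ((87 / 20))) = -127841 / 1874884050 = -0.00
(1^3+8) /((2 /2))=9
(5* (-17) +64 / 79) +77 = -568 / 79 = -7.19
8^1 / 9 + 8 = 80 / 9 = 8.89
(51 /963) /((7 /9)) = 51 /749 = 0.07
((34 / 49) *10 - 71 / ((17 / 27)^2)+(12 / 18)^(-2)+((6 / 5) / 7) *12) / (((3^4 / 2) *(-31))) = 47538751 / 355582710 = 0.13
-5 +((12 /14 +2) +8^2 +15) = 76.86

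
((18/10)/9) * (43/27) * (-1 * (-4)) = 172/135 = 1.27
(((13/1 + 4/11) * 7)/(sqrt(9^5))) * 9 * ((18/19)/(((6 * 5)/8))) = 2744/3135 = 0.88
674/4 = 337/2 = 168.50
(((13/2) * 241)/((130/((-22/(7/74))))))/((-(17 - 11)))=98087/210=467.08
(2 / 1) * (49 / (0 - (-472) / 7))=343 / 236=1.45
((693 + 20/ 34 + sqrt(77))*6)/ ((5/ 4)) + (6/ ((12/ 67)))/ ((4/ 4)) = 24*sqrt(77)/ 5 + 571663/ 170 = 3404.84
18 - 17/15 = 253/15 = 16.87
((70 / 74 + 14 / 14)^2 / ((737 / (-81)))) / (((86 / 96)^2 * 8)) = -120932352 / 1865554097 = -0.06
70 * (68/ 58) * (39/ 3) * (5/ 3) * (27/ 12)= 116025/ 29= 4000.86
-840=-840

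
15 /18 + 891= 5351 /6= 891.83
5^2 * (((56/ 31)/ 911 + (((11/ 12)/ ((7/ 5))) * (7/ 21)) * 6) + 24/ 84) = 47362475/ 1186122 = 39.93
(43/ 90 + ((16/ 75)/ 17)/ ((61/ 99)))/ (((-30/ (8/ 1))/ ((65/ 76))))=-0.11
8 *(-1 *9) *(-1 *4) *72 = 20736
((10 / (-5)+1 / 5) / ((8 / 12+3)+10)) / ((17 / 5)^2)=-135 / 11849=-0.01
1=1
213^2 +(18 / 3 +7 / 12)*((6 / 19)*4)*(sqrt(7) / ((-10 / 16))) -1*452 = 44917 -1264*sqrt(7) / 95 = 44881.80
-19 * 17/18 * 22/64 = -3553/576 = -6.17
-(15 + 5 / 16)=-245 / 16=-15.31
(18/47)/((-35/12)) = -216/1645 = -0.13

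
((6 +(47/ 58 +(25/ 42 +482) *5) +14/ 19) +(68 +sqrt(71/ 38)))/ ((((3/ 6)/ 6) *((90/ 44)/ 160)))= 1408 *sqrt(2698)/ 57 +81085886464/ 34713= 2337177.01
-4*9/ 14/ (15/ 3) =-18/ 35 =-0.51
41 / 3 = 13.67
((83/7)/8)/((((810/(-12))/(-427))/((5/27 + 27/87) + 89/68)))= 486407473/28751760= 16.92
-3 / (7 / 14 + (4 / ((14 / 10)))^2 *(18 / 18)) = -98 / 283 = -0.35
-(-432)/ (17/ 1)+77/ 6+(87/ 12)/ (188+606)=6196267/ 161976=38.25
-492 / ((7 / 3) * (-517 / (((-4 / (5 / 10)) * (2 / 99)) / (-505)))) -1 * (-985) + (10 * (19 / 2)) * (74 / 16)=229079916267 / 160828360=1424.38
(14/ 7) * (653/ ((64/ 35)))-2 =22791/ 32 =712.22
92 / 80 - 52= -1017 / 20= -50.85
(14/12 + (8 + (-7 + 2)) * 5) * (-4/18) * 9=-97/3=-32.33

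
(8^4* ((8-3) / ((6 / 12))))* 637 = 26091520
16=16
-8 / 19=-0.42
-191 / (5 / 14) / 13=-41.14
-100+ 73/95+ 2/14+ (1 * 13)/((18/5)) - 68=-1956827/11970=-163.48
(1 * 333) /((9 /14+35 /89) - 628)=-138306 /260399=-0.53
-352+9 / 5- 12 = -1811 / 5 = -362.20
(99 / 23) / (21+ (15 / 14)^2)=6468 / 33281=0.19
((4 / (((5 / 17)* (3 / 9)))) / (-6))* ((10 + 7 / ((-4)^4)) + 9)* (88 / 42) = -910877 / 3360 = -271.09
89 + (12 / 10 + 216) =306.20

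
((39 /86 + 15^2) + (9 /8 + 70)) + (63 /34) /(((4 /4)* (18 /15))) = 1743421 /5848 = 298.12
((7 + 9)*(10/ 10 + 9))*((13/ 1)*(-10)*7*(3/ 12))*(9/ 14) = -23400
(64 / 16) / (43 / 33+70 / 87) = 3828 / 2017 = 1.90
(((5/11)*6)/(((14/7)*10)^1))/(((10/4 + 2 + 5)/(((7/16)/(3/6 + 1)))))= 7/1672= 0.00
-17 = -17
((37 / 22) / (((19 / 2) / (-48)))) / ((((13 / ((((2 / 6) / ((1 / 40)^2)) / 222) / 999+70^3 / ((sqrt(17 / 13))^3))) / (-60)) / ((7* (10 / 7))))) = 89958114.55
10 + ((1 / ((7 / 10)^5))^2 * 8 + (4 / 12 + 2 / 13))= 3235532376841 / 11016534711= 293.70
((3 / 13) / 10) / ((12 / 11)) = 11 / 520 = 0.02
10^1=10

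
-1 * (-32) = 32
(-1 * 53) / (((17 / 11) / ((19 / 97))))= -11077 / 1649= -6.72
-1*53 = -53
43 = 43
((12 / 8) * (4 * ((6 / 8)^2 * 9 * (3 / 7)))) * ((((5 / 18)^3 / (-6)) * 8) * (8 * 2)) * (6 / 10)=-25 / 7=-3.57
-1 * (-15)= 15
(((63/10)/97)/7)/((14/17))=153/13580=0.01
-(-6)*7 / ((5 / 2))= 84 / 5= 16.80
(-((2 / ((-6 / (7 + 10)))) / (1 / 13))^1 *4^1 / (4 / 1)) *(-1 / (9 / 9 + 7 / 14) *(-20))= 982.22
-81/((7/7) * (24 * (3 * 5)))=-9/40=-0.22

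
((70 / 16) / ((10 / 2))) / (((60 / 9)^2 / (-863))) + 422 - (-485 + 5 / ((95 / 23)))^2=-269909297609 / 1155200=-233647.25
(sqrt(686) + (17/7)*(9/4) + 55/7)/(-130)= -0.30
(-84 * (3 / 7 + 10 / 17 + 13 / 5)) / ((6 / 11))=-47344 / 85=-556.99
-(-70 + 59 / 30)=2041 / 30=68.03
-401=-401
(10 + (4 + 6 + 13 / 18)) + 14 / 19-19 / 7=44875 / 2394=18.74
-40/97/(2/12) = -240/97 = -2.47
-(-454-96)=550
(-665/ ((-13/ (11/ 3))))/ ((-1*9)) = -7315/ 351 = -20.84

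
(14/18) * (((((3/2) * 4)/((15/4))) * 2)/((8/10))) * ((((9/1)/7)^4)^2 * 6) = 114791256/823543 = 139.39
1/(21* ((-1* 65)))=-1/1365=-0.00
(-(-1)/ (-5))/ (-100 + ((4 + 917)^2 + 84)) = -1/ 4241125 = -0.00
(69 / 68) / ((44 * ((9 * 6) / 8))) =23 / 6732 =0.00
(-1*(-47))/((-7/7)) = -47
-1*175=-175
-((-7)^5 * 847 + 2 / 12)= 14235528.83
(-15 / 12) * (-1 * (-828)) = -1035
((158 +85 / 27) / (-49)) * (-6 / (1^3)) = 19.73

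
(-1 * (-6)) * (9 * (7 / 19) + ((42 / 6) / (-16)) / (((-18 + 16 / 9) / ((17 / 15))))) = 2227869 / 110960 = 20.08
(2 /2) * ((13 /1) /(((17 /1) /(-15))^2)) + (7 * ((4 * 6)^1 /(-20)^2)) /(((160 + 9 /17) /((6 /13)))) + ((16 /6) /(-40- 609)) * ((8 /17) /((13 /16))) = 5050430674568 /499057619775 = 10.12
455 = 455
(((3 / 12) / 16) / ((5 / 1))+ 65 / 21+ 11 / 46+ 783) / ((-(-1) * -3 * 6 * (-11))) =121536323 / 30602880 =3.97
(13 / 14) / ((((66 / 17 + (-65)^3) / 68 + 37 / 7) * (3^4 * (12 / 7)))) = -0.00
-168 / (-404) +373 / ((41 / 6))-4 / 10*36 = 840648 / 20705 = 40.60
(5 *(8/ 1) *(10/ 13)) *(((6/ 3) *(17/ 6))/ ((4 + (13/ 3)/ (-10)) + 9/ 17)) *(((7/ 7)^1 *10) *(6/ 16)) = 159.63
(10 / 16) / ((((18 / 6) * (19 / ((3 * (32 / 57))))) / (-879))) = -5860 / 361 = -16.23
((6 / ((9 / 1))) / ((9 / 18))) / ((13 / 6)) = 8 / 13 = 0.62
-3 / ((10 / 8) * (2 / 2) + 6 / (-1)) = 12 / 19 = 0.63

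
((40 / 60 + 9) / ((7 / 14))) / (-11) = -58 / 33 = -1.76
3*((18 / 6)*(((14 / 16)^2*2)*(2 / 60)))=147 / 320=0.46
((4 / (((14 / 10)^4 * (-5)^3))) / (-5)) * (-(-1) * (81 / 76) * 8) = 648 / 45619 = 0.01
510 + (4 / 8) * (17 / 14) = 14297 / 28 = 510.61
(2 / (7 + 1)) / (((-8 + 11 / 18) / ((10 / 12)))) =-15 / 532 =-0.03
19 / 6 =3.17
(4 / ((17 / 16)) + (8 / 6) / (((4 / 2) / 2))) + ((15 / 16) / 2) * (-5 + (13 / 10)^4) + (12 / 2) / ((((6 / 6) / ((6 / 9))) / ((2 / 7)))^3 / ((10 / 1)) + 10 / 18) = 1269084026317 / 282495936000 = 4.49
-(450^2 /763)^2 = -41006250000 /582169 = -70437.02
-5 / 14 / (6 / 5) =-25 / 84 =-0.30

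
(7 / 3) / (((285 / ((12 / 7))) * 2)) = 2 / 285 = 0.01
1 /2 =0.50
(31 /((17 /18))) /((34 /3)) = 837 /289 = 2.90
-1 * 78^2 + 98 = -5986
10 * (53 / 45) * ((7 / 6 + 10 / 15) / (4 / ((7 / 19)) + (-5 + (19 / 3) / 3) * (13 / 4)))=8162 / 555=14.71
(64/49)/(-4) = -16/49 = -0.33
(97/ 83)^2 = 9409/ 6889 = 1.37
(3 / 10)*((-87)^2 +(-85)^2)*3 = 66573 / 5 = 13314.60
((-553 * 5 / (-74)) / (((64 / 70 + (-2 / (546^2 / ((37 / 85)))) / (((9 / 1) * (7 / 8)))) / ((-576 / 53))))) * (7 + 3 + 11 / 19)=-15970130270148600 / 3398894858881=-4698.62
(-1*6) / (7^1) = -6 / 7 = -0.86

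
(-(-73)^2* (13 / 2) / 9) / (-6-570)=69277 / 10368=6.68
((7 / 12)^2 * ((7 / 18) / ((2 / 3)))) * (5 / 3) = 1715 / 5184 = 0.33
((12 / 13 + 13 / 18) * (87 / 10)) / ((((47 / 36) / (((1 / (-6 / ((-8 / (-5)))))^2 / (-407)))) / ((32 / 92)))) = -25984 / 38997075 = -0.00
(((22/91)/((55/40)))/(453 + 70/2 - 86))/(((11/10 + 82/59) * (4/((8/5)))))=1888/26869479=0.00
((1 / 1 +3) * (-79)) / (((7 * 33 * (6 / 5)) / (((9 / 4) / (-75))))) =79 / 2310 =0.03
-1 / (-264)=1 / 264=0.00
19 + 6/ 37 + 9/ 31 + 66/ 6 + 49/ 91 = 462106/ 14911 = 30.99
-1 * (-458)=458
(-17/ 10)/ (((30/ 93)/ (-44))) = 5797/ 25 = 231.88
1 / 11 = 0.09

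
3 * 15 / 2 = 45 / 2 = 22.50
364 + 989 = 1353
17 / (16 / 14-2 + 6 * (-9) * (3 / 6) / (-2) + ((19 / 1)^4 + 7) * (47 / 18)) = 2142 / 42879505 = 0.00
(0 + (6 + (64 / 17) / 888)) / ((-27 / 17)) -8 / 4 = -17324 / 2997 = -5.78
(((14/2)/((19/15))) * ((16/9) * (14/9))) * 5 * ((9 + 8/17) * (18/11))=12622400/10659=1184.20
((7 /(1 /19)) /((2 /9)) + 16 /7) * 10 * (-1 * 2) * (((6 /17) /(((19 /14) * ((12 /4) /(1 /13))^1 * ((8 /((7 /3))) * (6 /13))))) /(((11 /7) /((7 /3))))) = -14424865 /191862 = -75.18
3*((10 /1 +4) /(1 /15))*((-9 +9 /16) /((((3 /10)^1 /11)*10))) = -155925 /8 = -19490.62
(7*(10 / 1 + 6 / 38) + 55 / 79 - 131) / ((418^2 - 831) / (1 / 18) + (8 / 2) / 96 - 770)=-2132568 / 112730048797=-0.00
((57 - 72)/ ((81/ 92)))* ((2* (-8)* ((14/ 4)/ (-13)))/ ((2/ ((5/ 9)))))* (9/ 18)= -32200/ 3159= -10.19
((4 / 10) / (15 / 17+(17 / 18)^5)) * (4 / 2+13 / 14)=1317028896 / 1836838115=0.72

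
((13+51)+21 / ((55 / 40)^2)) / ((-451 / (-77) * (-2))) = -31808 / 4961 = -6.41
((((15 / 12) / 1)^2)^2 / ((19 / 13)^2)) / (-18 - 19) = -105625 / 3419392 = -0.03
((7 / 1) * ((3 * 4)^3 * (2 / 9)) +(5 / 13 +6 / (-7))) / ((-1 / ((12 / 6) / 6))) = -244565 / 273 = -895.84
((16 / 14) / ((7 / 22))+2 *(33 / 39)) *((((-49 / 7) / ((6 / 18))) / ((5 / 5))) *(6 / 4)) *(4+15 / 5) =-15147 / 13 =-1165.15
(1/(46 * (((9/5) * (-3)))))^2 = 25/1542564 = 0.00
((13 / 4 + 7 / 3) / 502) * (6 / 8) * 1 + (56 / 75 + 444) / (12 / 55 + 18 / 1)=1474038161 / 60360480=24.42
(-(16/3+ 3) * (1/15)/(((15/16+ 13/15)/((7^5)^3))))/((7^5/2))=-225980199200/1299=-173964741.49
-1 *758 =-758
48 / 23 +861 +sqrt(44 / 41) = 2*sqrt(451) / 41 +19851 / 23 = 864.12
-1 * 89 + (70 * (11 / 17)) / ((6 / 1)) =-4154 / 51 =-81.45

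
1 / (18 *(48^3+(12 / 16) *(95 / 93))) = 62 / 123421527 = 0.00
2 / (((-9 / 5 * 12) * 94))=-5 / 5076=-0.00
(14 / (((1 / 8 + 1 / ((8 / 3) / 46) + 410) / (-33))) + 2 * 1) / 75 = 3142 / 256425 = 0.01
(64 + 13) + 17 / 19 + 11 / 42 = 62369 / 798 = 78.16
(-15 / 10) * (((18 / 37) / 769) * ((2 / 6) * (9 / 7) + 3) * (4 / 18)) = -144 / 199171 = -0.00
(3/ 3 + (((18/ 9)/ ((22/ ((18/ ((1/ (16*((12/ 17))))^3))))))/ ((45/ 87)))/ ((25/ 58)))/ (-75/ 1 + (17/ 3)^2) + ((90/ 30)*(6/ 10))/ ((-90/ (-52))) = -640219331899/ 2607574750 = -245.52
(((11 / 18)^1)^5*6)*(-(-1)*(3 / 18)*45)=3.84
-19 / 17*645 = -12255 / 17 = -720.88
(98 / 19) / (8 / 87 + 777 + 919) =609 / 200260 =0.00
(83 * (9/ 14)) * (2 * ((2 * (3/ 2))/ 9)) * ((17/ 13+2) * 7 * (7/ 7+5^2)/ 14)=10707/ 7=1529.57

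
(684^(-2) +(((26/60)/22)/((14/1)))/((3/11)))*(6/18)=84509/49124880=0.00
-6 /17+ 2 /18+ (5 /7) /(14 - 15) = -1024 /1071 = -0.96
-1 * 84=-84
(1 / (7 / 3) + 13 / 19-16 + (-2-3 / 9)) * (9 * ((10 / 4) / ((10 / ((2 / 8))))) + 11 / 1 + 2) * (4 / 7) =-213001 / 1596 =-133.46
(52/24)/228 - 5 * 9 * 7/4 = -107717/1368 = -78.74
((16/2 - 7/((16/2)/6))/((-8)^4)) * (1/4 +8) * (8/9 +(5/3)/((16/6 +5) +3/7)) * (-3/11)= -3685/2228224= -0.00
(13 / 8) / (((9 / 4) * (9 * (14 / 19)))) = 247 / 2268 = 0.11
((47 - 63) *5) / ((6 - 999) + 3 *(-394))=16 / 435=0.04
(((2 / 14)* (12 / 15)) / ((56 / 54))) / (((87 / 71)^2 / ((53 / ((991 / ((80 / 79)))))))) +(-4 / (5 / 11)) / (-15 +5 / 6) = 857170139064 / 1371139845425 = 0.63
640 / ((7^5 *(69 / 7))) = 640 / 165669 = 0.00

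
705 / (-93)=-235 / 31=-7.58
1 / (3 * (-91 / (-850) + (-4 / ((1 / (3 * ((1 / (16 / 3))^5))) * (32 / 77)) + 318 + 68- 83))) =3565158400 / 3241802461017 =0.00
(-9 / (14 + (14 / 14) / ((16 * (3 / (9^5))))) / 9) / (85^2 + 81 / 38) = -608 / 5467079317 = -0.00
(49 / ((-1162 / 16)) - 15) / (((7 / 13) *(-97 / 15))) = 253695 / 56357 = 4.50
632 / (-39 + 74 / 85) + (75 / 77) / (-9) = -254905 / 15279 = -16.68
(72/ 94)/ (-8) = -9/ 94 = -0.10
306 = 306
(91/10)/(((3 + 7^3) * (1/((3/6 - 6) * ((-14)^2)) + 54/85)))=833833/20111942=0.04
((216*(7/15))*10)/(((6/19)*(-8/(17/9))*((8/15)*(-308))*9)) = 0.51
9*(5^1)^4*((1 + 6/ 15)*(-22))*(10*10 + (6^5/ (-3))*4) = 1778931000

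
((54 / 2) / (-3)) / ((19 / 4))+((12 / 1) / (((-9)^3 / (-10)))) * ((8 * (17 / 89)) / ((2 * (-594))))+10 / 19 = -167029534 / 122041161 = -1.37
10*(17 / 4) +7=99 / 2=49.50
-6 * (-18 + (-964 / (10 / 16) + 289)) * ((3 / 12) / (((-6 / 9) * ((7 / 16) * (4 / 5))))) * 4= -228852 / 7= -32693.14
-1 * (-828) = 828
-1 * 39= -39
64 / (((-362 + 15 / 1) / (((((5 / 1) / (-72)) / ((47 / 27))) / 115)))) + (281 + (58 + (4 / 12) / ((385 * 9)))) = 1321842057422 / 3899237265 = 339.00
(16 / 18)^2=64 / 81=0.79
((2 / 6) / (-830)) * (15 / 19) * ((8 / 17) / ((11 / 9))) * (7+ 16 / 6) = -348 / 294899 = -0.00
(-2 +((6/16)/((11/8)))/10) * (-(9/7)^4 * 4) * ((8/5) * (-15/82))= -6.31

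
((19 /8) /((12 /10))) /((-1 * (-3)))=95 /144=0.66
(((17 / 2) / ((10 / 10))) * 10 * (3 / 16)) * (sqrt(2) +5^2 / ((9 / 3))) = 255 * sqrt(2) / 16 +2125 / 16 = 155.35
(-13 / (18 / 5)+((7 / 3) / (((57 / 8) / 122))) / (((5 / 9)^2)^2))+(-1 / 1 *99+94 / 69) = 1564174217 / 4916250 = 318.16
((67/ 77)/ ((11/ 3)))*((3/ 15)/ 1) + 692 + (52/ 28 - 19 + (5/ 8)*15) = 684.28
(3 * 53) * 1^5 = 159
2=2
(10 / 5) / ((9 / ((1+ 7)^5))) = 65536 / 9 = 7281.78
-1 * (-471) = 471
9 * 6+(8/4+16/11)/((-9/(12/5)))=8758/165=53.08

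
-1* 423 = -423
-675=-675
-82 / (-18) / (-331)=-0.01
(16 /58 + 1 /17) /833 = 165 /410669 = 0.00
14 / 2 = 7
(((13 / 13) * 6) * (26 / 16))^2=95.06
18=18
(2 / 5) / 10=1 / 25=0.04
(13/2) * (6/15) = 2.60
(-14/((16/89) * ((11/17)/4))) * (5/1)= -52955/22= -2407.05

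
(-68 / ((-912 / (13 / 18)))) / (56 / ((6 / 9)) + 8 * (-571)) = -0.00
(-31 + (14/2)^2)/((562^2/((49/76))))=441/12002072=0.00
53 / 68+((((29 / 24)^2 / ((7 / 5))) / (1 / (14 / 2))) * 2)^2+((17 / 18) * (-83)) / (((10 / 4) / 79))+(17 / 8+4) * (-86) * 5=-34524173603 / 7050240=-4896.88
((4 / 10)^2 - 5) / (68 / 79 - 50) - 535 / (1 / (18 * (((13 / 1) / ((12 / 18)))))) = -18224524691 / 97050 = -187784.90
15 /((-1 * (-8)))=15 /8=1.88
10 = 10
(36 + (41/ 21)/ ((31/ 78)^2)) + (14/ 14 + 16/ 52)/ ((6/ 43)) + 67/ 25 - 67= -86417323/ 13117650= -6.59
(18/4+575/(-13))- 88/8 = -1319/26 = -50.73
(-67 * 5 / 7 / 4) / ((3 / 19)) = -6365 / 84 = -75.77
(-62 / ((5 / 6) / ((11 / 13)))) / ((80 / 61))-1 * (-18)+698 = 868397 / 1300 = 668.00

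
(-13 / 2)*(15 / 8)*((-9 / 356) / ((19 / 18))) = 15795 / 54112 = 0.29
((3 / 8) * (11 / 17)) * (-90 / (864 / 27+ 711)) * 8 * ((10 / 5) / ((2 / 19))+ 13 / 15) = -59004 / 12631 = -4.67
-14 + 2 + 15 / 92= -1089 / 92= -11.84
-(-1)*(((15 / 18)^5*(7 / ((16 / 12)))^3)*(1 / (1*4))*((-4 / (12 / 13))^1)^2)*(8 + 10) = 4913.92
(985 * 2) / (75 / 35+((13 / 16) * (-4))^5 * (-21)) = 14120960 / 54595431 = 0.26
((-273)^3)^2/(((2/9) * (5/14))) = 26080531138487007/5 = 5216106227697401.40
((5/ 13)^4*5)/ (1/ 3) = 9375/ 28561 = 0.33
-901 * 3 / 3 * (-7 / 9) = 6307 / 9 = 700.78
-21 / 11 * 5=-105 / 11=-9.55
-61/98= -0.62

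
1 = 1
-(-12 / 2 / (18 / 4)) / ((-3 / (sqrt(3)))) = -4* sqrt(3) / 9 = -0.77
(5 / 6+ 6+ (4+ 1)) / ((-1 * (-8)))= 71 / 48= 1.48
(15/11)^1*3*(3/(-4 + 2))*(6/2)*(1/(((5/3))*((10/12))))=-729/55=-13.25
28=28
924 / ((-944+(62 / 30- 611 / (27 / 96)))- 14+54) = -3780 / 12577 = -0.30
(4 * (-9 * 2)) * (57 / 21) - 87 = -1977 / 7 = -282.43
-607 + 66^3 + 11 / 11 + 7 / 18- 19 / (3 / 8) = 5163115 / 18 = 286839.72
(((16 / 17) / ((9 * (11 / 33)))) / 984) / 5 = 2 / 31365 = 0.00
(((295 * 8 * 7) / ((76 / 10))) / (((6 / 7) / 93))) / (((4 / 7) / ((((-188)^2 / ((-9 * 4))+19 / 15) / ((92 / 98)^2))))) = -332303582330405 / 723672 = -459190879.75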